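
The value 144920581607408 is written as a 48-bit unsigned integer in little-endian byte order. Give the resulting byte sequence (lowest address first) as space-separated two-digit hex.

F0 8F C9 F3 CD 83

144920581607408 in hexadecimal, padded to 48 bits, is 0x83CDF3C98FF0.
Split into bytes (most-significant first): 83 CD F3 C9 8F F0.
Little-endian: lowest address holds the least-significant byte.
So at ascending addresses the bytes are F0 8F C9 F3 CD 83.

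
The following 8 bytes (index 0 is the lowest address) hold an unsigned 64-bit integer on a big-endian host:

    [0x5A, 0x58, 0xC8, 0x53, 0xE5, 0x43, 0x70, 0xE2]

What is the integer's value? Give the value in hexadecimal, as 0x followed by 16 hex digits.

0x5A58C853E54370E2

Big-endian stores the most-significant byte at the lowest address.
The bytes are already most-significant first: 0x5A58C853E54370E2.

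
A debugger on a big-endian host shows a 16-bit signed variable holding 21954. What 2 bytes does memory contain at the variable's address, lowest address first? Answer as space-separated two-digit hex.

21954 in hexadecimal, padded to 16 bits, is 0x55C2.
Split into bytes (most-significant first): 55 C2.
Big-endian stores the most-significant byte at the lowest address.
So the memory order matches the most-significant-first order: 55 C2.

55 C2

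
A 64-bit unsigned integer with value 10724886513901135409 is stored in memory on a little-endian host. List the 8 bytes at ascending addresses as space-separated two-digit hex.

10724886513901135409 in hexadecimal, padded to 64 bits, is 0x94D6737625746631.
Split into bytes (most-significant first): 94 D6 73 76 25 74 66 31.
In little-endian order the low byte comes first in memory.
So at ascending addresses the bytes are 31 66 74 25 76 73 D6 94.

31 66 74 25 76 73 D6 94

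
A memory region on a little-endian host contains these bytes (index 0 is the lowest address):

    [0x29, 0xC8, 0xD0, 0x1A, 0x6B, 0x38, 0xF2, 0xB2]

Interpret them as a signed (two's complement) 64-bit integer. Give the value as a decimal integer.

Little-endian stores the least-significant byte at the lowest address.
Reassemble most-significant byte first: B2 F2 38 6B 1A D0 C8 29 → 0xB2F2386B1AD0C829.
Top bit is set, so as a signed 64-bit value this is 0xB2F2386B1AD0C829 − 2^64 = -5552313357931853783.

-5552313357931853783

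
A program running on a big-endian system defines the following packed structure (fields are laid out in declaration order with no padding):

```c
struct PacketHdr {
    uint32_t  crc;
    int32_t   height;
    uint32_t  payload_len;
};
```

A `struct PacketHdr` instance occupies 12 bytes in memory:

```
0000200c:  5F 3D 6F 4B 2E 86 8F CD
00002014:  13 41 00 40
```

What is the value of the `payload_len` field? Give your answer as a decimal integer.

323027008

`payload_len` follows `crc` (4 B), `height` (4 B), so it starts at offset 4 + 4 = 8 and occupies 4 bytes.
Bytes at offsets 8..11: 13 41 00 40.
In big-endian order the high byte comes first in memory.
The bytes are already most-significant first: 0x13410040.
0x13410040 = 323027008.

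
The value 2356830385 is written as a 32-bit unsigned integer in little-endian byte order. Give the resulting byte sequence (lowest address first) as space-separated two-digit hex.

2356830385 in hexadecimal, padded to 32 bits, is 0x8C7A60B1.
Split into bytes (most-significant first): 8C 7A 60 B1.
Little-endian stores the least-significant byte at the lowest address.
So at ascending addresses the bytes are B1 60 7A 8C.

B1 60 7A 8C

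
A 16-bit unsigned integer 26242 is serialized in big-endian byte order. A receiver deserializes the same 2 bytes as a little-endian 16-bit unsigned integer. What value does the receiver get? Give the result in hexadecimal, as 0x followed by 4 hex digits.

0x8266

26242 in 16-bit hexadecimal is 0x6682.
Stored big-endian, the bytes at ascending addresses are 66 82.
Read back as little-endian, the first byte is least significant, giving 0x8266.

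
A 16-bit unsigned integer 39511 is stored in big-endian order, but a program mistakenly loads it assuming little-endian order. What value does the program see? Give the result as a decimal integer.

39511 in 16-bit hexadecimal is 0x9A57.
Stored big-endian, the bytes at ascending addresses are 9A 57.
Read back as little-endian, the first byte is least significant, giving 0x579A.
0x579A = 22426.

22426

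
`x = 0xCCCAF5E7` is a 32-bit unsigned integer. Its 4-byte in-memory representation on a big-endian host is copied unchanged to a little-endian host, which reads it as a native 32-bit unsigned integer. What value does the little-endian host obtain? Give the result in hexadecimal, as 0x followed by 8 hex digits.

0xE7F5CACC

Stored big-endian, the bytes at ascending addresses are CC CA F5 E7.
Read back as little-endian, the first byte is least significant, giving 0xE7F5CACC.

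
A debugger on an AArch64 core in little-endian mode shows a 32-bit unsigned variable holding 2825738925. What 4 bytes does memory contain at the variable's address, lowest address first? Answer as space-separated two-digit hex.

2825738925 in hexadecimal, padded to 32 bits, is 0xA86D5AAD.
Split into bytes (most-significant first): A8 6D 5A AD.
In little-endian order the low byte comes first in memory.
So at ascending addresses the bytes are AD 5A 6D A8.

AD 5A 6D A8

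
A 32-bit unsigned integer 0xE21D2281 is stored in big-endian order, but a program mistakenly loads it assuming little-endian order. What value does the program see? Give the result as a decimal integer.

Stored big-endian, the bytes at ascending addresses are E2 1D 22 81.
Read back as little-endian, the first byte is least significant, giving 0x81221DE2.
0x81221DE2 = 2166496738.

2166496738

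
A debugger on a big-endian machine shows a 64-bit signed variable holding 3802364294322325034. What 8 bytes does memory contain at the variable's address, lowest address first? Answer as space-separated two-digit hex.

34 C4 B6 2E 0D B6 06 2A

3802364294322325034 in hexadecimal, padded to 64 bits, is 0x34C4B62E0DB6062A.
Split into bytes (most-significant first): 34 C4 B6 2E 0D B6 06 2A.
Big-endian stores the most-significant byte at the lowest address.
So the memory order matches the most-significant-first order: 34 C4 B6 2E 0D B6 06 2A.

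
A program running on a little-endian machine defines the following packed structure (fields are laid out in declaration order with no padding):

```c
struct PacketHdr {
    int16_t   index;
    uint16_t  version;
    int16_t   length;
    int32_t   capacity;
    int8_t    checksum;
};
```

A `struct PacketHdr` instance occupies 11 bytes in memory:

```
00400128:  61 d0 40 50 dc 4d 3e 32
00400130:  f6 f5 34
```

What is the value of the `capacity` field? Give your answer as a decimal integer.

-168414658

`capacity` follows `index` (2 B), `version` (2 B), `length` (2 B), so it starts at offset 2 + 2 + 2 = 6 and occupies 4 bytes.
Bytes at offsets 6..9: 3E 32 F6 F5.
Little-endian: lowest address holds the least-significant byte.
Reassemble most-significant byte first: F5 F6 32 3E → 0xF5F6323E.
Top bit is set, so as a signed 32-bit value this is 0xF5F6323E − 2^32 = -168414658.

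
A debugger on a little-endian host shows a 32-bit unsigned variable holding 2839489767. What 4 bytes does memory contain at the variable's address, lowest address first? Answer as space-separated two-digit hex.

E7 2C 3F A9

2839489767 in hexadecimal, padded to 32 bits, is 0xA93F2CE7.
Split into bytes (most-significant first): A9 3F 2C E7.
In little-endian order the low byte comes first in memory.
So at ascending addresses the bytes are E7 2C 3F A9.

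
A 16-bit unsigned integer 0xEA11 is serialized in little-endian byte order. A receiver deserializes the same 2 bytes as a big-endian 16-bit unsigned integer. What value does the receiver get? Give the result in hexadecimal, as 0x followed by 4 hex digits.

0x11EA

Stored little-endian, the bytes at ascending addresses are 11 EA.
Read back as big-endian, the last byte is least significant, giving 0x11EA.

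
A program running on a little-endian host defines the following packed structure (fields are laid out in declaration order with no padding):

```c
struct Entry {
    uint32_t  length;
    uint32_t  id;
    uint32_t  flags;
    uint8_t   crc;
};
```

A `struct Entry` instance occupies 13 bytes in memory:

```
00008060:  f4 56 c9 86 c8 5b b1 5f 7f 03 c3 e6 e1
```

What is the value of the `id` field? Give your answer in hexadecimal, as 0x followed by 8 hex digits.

0x5FB15BC8

`id` follows `length` (4 bytes), so it starts at byte offset 4 and occupies 4 bytes.
Bytes at offsets 4..7: C8 5B B1 5F.
Little-endian stores the least-significant byte at the lowest address.
Reassemble most-significant byte first: 5F B1 5B C8 → 0x5FB15BC8.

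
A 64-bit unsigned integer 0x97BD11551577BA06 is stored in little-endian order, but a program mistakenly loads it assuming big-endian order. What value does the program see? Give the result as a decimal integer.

Stored little-endian, the bytes at ascending addresses are 06 BA 77 15 55 11 BD 97.
Read back as big-endian, the last byte is least significant, giving 0x06BA77155511BD97.
0x06BA77155511BD97 = 484830843400994199.

484830843400994199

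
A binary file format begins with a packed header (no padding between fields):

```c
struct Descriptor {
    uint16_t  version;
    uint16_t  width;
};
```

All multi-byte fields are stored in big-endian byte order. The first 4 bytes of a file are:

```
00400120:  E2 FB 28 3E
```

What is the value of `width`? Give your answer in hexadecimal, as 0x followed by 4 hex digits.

`width` follows `version` (2 bytes), so it starts at byte offset 2 and occupies 2 bytes.
Bytes at offsets 2..3: 28 3E.
Big-endian stores the most-significant byte at the lowest address.
The bytes are already most-significant first: 0x283E.

0x283E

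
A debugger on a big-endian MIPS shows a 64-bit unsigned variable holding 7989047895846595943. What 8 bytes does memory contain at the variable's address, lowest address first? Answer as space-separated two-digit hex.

6E DE CC BB C5 84 AD 67

7989047895846595943 in hexadecimal, padded to 64 bits, is 0x6EDECCBBC584AD67.
Split into bytes (most-significant first): 6E DE CC BB C5 84 AD 67.
Big-endian stores the most-significant byte at the lowest address.
So the memory order matches the most-significant-first order: 6E DE CC BB C5 84 AD 67.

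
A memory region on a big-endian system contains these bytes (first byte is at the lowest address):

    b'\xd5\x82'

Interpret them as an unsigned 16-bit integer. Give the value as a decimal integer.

54658

In big-endian order the high byte comes first in memory.
The bytes are already most-significant first: 0xD582.
0xD582 = 54658.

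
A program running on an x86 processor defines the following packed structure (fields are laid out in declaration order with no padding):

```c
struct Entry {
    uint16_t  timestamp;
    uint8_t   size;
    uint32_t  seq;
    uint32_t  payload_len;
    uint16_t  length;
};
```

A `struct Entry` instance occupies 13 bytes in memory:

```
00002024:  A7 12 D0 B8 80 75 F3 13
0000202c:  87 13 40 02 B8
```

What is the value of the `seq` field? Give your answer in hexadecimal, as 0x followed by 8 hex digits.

`seq` follows `timestamp` (2 B), `size` (1 B), so it starts at offset 2 + 1 = 3 and occupies 4 bytes.
Bytes at offsets 3..6: B8 80 75 F3.
Little-endian stores the least-significant byte at the lowest address.
Reassemble most-significant byte first: F3 75 80 B8 → 0xF37580B8.

0xF37580B8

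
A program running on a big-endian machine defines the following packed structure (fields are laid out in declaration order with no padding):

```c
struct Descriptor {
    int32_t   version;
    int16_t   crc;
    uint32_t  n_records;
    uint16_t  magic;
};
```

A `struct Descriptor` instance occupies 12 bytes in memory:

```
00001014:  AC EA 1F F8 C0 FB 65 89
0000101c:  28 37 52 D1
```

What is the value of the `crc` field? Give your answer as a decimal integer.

-16133

`crc` follows `version` (4 bytes), so it starts at byte offset 4 and occupies 2 bytes.
Bytes at offsets 4..5: C0 FB.
In big-endian order the high byte comes first in memory.
The bytes are already most-significant first: 0xC0FB.
Top bit is set, so as a signed 16-bit value this is 0xC0FB − 2^16 = -16133.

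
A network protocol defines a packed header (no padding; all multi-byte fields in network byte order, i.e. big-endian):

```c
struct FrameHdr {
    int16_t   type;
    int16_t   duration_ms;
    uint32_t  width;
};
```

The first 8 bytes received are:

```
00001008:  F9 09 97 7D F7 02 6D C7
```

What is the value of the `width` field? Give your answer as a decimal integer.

4144131527

`width` follows `type` (2 B), `duration_ms` (2 B), so it starts at offset 2 + 2 = 4 and occupies 4 bytes.
Bytes at offsets 4..7: F7 02 6D C7.
Big-endian: lowest address holds the most-significant byte.
The bytes are already most-significant first: 0xF7026DC7.
0xF7026DC7 = 4144131527.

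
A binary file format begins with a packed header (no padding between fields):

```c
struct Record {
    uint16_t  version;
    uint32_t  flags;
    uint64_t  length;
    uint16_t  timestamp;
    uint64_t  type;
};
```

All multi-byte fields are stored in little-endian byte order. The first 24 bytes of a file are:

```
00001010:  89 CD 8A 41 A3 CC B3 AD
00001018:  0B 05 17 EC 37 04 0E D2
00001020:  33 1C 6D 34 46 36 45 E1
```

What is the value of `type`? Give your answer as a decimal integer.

16232440107081997363

`type` follows `version` (2 B), `flags` (4 B), `length` (8 B), `timestamp` (2 B), so it starts at offset 2 + 4 + 8 + 2 = 16 and occupies 8 bytes.
Bytes at offsets 16..23: 33 1C 6D 34 46 36 45 E1.
Little-endian: lowest address holds the least-significant byte.
Reassemble most-significant byte first: E1 45 36 46 34 6D 1C 33 → 0xE1453646346D1C33.
0xE1453646346D1C33 = 16232440107081997363.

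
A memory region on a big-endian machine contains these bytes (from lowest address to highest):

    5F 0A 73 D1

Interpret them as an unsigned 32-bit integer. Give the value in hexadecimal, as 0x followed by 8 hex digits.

Big-endian stores the most-significant byte at the lowest address.
The bytes are already most-significant first: 0x5F0A73D1.

0x5F0A73D1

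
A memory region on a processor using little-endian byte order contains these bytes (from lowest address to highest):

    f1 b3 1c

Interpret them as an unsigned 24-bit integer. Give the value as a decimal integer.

1881073

Little-endian stores the least-significant byte at the lowest address.
Reassemble most-significant byte first: 1C B3 F1 → 0x1CB3F1.
0x1CB3F1 = 1881073.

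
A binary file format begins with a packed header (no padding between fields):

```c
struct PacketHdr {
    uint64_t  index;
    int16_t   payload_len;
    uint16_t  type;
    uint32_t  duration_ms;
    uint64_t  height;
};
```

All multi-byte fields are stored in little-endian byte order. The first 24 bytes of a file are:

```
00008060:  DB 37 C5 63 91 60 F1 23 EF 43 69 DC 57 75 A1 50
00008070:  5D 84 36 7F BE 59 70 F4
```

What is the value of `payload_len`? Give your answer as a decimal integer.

`payload_len` follows `index` (8 bytes), so it starts at byte offset 8 and occupies 2 bytes.
Bytes at offsets 8..9: EF 43.
In little-endian order the low byte comes first in memory.
Reassemble most-significant byte first: 43 EF → 0x43EF.
0x43EF = 17391.

17391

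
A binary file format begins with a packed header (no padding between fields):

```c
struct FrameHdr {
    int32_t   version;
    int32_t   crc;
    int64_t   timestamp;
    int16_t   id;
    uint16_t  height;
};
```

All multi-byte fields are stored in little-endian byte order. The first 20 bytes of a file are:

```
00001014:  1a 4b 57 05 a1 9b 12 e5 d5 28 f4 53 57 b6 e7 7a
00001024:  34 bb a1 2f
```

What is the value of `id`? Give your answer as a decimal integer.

-17612

`id` follows `version` (4 B), `crc` (4 B), `timestamp` (8 B), so it starts at offset 4 + 4 + 8 = 16 and occupies 2 bytes.
Bytes at offsets 16..17: 34 BB.
In little-endian order the low byte comes first in memory.
Reassemble most-significant byte first: BB 34 → 0xBB34.
Top bit is set, so as a signed 16-bit value this is 0xBB34 − 2^16 = -17612.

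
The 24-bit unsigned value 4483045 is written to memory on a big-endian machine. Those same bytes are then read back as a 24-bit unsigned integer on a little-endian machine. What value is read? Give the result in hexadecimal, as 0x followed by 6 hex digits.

0xE56744

4483045 in 24-bit hexadecimal is 0x4467E5.
Stored big-endian, the bytes at ascending addresses are 44 67 E5.
Read back as little-endian, the first byte is least significant, giving 0xE56744.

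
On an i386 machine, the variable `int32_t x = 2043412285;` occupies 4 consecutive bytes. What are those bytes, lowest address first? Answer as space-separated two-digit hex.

3D FF CB 79

2043412285 in hexadecimal, padded to 32 bits, is 0x79CBFF3D.
Split into bytes (most-significant first): 79 CB FF 3D.
Little-endian: lowest address holds the least-significant byte.
So at ascending addresses the bytes are 3D FF CB 79.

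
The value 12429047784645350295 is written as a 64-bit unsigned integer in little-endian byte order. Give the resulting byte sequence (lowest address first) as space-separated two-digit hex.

12429047784645350295 in hexadecimal, padded to 64 bits, is 0xAC7CD91BB4245397.
Split into bytes (most-significant first): AC 7C D9 1B B4 24 53 97.
In little-endian order the low byte comes first in memory.
So at ascending addresses the bytes are 97 53 24 B4 1B D9 7C AC.

97 53 24 B4 1B D9 7C AC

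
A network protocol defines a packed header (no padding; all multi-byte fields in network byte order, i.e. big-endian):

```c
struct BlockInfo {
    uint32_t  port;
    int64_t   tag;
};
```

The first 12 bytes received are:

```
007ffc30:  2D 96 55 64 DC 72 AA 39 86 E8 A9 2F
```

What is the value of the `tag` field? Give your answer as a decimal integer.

`tag` follows `port` (4 bytes), so it starts at byte offset 4 and occupies 8 bytes.
Bytes at offsets 4..11: DC 72 AA 39 86 E8 A9 2F.
Big-endian stores the most-significant byte at the lowest address.
The bytes are already most-significant first: 0xDC72AA3986E8A92F.
Top bit is set, so as a signed 64-bit value this is 0xDC72AA3986E8A92F − 2^64 = -2561798073967138513.

-2561798073967138513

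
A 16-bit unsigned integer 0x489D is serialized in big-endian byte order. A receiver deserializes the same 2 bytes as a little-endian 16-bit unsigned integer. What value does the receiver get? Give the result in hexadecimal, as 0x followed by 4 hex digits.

0x9D48

Stored big-endian, the bytes at ascending addresses are 48 9D.
Read back as little-endian, the first byte is least significant, giving 0x9D48.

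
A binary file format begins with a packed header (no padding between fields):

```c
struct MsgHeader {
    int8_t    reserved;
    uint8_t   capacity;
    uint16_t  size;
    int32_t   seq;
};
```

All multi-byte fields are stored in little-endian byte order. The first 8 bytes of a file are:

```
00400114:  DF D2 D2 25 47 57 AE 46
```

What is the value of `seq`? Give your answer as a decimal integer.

1185830727

`seq` follows `reserved` (1 B), `capacity` (1 B), `size` (2 B), so it starts at offset 1 + 1 + 2 = 4 and occupies 4 bytes.
Bytes at offsets 4..7: 47 57 AE 46.
Little-endian: lowest address holds the least-significant byte.
Reassemble most-significant byte first: 46 AE 57 47 → 0x46AE5747.
0x46AE5747 = 1185830727.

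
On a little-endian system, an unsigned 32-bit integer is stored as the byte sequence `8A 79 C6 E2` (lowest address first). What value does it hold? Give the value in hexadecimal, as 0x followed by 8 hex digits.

Little-endian stores the least-significant byte at the lowest address.
Reassemble most-significant byte first: E2 C6 79 8A → 0xE2C6798A.

0xE2C6798A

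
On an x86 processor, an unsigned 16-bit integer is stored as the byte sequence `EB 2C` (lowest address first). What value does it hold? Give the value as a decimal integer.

11499

In little-endian order the low byte comes first in memory.
Reassemble most-significant byte first: 2C EB → 0x2CEB.
0x2CEB = 11499.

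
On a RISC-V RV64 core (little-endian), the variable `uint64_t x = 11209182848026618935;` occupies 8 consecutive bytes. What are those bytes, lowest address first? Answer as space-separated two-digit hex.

37 2C 07 57 69 04 8F 9B

11209182848026618935 in hexadecimal, padded to 64 bits, is 0x9B8F046957072C37.
Split into bytes (most-significant first): 9B 8F 04 69 57 07 2C 37.
Little-endian: lowest address holds the least-significant byte.
So at ascending addresses the bytes are 37 2C 07 57 69 04 8F 9B.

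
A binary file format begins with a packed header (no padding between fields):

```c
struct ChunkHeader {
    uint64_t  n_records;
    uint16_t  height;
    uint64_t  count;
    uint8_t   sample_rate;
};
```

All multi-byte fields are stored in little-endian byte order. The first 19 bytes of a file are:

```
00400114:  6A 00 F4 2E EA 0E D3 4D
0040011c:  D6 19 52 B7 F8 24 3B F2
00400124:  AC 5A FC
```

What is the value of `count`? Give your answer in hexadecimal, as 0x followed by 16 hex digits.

0x5AACF23B24F8B752

`count` follows `n_records` (8 B), `height` (2 B), so it starts at offset 8 + 2 = 10 and occupies 8 bytes.
Bytes at offsets 10..17: 52 B7 F8 24 3B F2 AC 5A.
Little-endian stores the least-significant byte at the lowest address.
Reassemble most-significant byte first: 5A AC F2 3B 24 F8 B7 52 → 0x5AACF23B24F8B752.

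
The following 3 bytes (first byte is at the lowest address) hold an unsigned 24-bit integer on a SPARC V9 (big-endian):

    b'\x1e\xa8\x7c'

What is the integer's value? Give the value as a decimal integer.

2009212

Big-endian stores the most-significant byte at the lowest address.
The bytes are already most-significant first: 0x1EA87C.
0x1EA87C = 2009212.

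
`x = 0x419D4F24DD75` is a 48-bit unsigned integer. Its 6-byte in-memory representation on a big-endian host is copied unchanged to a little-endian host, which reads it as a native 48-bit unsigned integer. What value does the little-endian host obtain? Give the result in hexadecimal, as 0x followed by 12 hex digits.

Stored big-endian, the bytes at ascending addresses are 41 9D 4F 24 DD 75.
Read back as little-endian, the first byte is least significant, giving 0x75DD244F9D41.

0x75DD244F9D41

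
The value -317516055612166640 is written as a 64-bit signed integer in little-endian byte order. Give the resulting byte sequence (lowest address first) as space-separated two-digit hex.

Two's complement of -317516055612166640 in 64 bits: 317516055612166640 = 0x04680B2B993F11F0; invert → 0xFB97F4D466C0EE0F; add 1 → 0xFB97F4D466C0EE10.
Split into bytes (most-significant first): FB 97 F4 D4 66 C0 EE 10.
Little-endian: lowest address holds the least-significant byte.
So at ascending addresses the bytes are 10 EE C0 66 D4 F4 97 FB.

10 EE C0 66 D4 F4 97 FB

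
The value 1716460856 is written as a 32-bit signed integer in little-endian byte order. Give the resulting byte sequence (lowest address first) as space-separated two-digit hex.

1716460856 in hexadecimal, padded to 32 bits, is 0x664F1D38.
Split into bytes (most-significant first): 66 4F 1D 38.
Little-endian: lowest address holds the least-significant byte.
So at ascending addresses the bytes are 38 1D 4F 66.

38 1D 4F 66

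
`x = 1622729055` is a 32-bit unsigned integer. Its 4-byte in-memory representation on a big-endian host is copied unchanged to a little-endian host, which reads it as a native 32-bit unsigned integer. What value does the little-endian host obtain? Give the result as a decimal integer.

1622729055 in 32-bit hexadecimal is 0x60B8E15F.
Stored big-endian, the bytes at ascending addresses are 60 B8 E1 5F.
Read back as little-endian, the first byte is least significant, giving 0x5FE1B860.
0x5FE1B860 = 1608628320.

1608628320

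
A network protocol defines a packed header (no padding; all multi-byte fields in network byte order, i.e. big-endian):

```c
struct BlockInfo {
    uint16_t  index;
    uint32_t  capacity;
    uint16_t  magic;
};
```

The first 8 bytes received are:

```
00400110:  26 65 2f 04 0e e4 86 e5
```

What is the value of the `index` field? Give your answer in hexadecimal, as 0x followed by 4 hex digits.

`index` is the first field, at byte offset 0, occupying 2 bytes.
Bytes at offsets 0..1: 26 65.
In big-endian order the high byte comes first in memory.
The bytes are already most-significant first: 0x2665.

0x2665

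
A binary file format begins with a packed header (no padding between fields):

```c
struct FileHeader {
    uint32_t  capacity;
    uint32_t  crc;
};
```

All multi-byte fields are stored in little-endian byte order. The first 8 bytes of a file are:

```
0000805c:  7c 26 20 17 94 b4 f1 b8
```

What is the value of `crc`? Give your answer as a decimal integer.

`crc` follows `capacity` (4 bytes), so it starts at byte offset 4 and occupies 4 bytes.
Bytes at offsets 4..7: 94 B4 F1 B8.
Little-endian: lowest address holds the least-significant byte.
Reassemble most-significant byte first: B8 F1 B4 94 → 0xB8F1B494.
0xB8F1B494 = 3102848148.

3102848148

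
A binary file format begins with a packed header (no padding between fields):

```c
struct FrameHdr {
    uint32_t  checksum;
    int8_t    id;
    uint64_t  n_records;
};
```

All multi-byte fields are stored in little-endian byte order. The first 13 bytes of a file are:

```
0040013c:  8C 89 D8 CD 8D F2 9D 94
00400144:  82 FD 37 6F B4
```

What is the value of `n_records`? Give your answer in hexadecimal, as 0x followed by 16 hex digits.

0xB46F37FD82949DF2

`n_records` follows `checksum` (4 B), `id` (1 B), so it starts at offset 4 + 1 = 5 and occupies 8 bytes.
Bytes at offsets 5..12: F2 9D 94 82 FD 37 6F B4.
Little-endian: lowest address holds the least-significant byte.
Reassemble most-significant byte first: B4 6F 37 FD 82 94 9D F2 → 0xB46F37FD82949DF2.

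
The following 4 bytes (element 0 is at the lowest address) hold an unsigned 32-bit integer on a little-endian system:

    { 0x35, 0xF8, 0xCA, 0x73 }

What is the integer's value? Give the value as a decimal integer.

1942681653

Little-endian stores the least-significant byte at the lowest address.
Reassemble most-significant byte first: 73 CA F8 35 → 0x73CAF835.
0x73CAF835 = 1942681653.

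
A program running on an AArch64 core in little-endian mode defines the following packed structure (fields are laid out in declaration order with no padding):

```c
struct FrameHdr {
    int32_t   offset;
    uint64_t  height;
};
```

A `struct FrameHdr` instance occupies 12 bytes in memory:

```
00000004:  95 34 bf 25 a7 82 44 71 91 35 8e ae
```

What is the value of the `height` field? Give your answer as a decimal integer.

12578049708079219367

`height` follows `offset` (4 bytes), so it starts at byte offset 4 and occupies 8 bytes.
Bytes at offsets 4..11: A7 82 44 71 91 35 8E AE.
In little-endian order the low byte comes first in memory.
Reassemble most-significant byte first: AE 8E 35 91 71 44 82 A7 → 0xAE8E3591714482A7.
0xAE8E3591714482A7 = 12578049708079219367.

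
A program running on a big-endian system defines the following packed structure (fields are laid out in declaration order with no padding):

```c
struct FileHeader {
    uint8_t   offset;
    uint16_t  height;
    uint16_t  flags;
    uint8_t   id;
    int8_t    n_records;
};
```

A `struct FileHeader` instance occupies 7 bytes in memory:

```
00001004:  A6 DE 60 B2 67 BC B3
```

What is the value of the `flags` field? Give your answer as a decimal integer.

45671

`flags` follows `offset` (1 B), `height` (2 B), so it starts at offset 1 + 2 = 3 and occupies 2 bytes.
Bytes at offsets 3..4: B2 67.
Big-endian: lowest address holds the most-significant byte.
The bytes are already most-significant first: 0xB267.
0xB267 = 45671.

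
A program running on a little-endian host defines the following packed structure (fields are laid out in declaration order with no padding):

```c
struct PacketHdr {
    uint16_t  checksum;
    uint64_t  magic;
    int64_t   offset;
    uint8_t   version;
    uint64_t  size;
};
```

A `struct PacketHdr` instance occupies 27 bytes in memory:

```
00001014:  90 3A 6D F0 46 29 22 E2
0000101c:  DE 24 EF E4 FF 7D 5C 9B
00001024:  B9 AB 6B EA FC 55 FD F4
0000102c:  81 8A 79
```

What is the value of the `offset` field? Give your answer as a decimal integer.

`offset` follows `checksum` (2 B), `magic` (8 B), so it starts at offset 2 + 8 = 10 and occupies 8 bytes.
Bytes at offsets 10..17: EF E4 FF 7D 5C 9B B9 AB.
Little-endian stores the least-significant byte at the lowest address.
Reassemble most-significant byte first: AB B9 9B 5C 7D FF E4 EF → 0xABB99B5C7DFFE4EF.
Top bit is set, so as a signed 64-bit value this is 0xABB99B5C7DFFE4EF − 2^64 = -6072651800979184401.

-6072651800979184401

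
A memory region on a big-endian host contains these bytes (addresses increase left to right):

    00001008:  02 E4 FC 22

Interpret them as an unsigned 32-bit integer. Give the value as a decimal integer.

48561186

In big-endian order the high byte comes first in memory.
The bytes are already most-significant first: 0x02E4FC22.
0x02E4FC22 = 48561186.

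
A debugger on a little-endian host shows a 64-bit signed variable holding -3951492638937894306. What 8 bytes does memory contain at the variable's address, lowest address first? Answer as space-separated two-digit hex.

Two's complement of -3951492638937894306 in 64 bits: 3951492638937894306 = 0x36D6859E8476CDA2; invert → 0xC9297A617B89325D; add 1 → 0xC9297A617B89325E.
Split into bytes (most-significant first): C9 29 7A 61 7B 89 32 5E.
In little-endian order the low byte comes first in memory.
So at ascending addresses the bytes are 5E 32 89 7B 61 7A 29 C9.

5E 32 89 7B 61 7A 29 C9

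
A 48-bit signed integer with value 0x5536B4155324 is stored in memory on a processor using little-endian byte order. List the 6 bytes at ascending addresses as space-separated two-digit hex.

24 53 15 B4 36 55

Split into bytes (most-significant first): 55 36 B4 15 53 24.
Little-endian: lowest address holds the least-significant byte.
So at ascending addresses the bytes are 24 53 15 B4 36 55.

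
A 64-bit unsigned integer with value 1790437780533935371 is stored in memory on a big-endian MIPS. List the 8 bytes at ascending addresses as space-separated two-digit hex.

1790437780533935371 in hexadecimal, padded to 64 bits, is 0x18D8E9ACDD29FD0B.
Split into bytes (most-significant first): 18 D8 E9 AC DD 29 FD 0B.
Big-endian: lowest address holds the most-significant byte.
So the memory order matches the most-significant-first order: 18 D8 E9 AC DD 29 FD 0B.

18 D8 E9 AC DD 29 FD 0B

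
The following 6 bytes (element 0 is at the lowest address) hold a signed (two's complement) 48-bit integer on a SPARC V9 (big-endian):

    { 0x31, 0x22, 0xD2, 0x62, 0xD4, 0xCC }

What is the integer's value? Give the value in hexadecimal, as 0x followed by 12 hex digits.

0x3122D262D4CC

In big-endian order the high byte comes first in memory.
The bytes are already most-significant first: 0x3122D262D4CC.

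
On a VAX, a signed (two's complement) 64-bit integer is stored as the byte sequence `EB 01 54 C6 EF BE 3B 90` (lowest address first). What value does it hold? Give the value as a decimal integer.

-8053633571588144661

Little-endian: lowest address holds the least-significant byte.
Reassemble most-significant byte first: 90 3B BE EF C6 54 01 EB → 0x903BBEEFC65401EB.
Top bit is set, so as a signed 64-bit value this is 0x903BBEEFC65401EB − 2^64 = -8053633571588144661.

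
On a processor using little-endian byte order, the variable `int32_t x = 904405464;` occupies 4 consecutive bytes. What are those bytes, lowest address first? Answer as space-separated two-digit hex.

904405464 in hexadecimal, padded to 32 bits, is 0x35E821D8.
Split into bytes (most-significant first): 35 E8 21 D8.
In little-endian order the low byte comes first in memory.
So at ascending addresses the bytes are D8 21 E8 35.

D8 21 E8 35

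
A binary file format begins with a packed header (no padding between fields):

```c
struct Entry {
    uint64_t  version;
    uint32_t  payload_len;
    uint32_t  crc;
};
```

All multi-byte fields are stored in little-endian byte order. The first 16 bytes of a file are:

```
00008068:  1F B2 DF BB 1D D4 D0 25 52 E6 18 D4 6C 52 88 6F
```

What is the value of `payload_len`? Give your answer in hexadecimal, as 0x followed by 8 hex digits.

0xD418E652

`payload_len` follows `version` (8 bytes), so it starts at byte offset 8 and occupies 4 bytes.
Bytes at offsets 8..11: 52 E6 18 D4.
Little-endian: lowest address holds the least-significant byte.
Reassemble most-significant byte first: D4 18 E6 52 → 0xD418E652.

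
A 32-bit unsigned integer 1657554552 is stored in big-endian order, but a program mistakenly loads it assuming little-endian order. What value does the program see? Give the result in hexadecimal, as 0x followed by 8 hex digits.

1657554552 in 32-bit hexadecimal is 0x62CC4678.
Stored big-endian, the bytes at ascending addresses are 62 CC 46 78.
Read back as little-endian, the first byte is least significant, giving 0x7846CC62.

0x7846CC62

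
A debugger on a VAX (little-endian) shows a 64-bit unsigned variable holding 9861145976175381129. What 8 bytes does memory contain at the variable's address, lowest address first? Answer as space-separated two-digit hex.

9861145976175381129 in hexadecimal, padded to 64 bits, is 0x88D9D404CC34CA89.
Split into bytes (most-significant first): 88 D9 D4 04 CC 34 CA 89.
Little-endian: lowest address holds the least-significant byte.
So at ascending addresses the bytes are 89 CA 34 CC 04 D4 D9 88.

89 CA 34 CC 04 D4 D9 88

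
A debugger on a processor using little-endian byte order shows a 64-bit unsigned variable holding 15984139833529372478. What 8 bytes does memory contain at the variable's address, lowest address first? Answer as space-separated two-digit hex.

15984139833529372478 in hexadecimal, padded to 64 bits, is 0xDDD3127DB1B08F3E.
Split into bytes (most-significant first): DD D3 12 7D B1 B0 8F 3E.
Little-endian stores the least-significant byte at the lowest address.
So at ascending addresses the bytes are 3E 8F B0 B1 7D 12 D3 DD.

3E 8F B0 B1 7D 12 D3 DD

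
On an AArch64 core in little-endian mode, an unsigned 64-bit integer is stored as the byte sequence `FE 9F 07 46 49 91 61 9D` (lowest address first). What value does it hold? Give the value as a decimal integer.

11340505080589164542

In little-endian order the low byte comes first in memory.
Reassemble most-significant byte first: 9D 61 91 49 46 07 9F FE → 0x9D61914946079FFE.
0x9D61914946079FFE = 11340505080589164542.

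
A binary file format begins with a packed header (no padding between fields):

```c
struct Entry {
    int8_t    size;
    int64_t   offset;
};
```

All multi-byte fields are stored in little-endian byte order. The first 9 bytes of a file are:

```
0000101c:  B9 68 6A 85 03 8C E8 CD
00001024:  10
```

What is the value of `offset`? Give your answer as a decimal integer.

1210879562884672104

`offset` follows `size` (1 byte), so it starts at byte offset 1 and occupies 8 bytes.
Bytes at offsets 1..8: 68 6A 85 03 8C E8 CD 10.
Little-endian: lowest address holds the least-significant byte.
Reassemble most-significant byte first: 10 CD E8 8C 03 85 6A 68 → 0x10CDE88C03856A68.
0x10CDE88C03856A68 = 1210879562884672104.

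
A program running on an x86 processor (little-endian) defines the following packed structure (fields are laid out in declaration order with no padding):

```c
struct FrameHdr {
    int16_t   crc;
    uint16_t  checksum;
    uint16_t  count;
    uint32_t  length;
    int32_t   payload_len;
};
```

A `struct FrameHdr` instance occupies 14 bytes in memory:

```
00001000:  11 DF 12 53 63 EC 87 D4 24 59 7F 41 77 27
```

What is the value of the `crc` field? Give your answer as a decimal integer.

-8431

`crc` is the first field, at byte offset 0, occupying 2 bytes.
Bytes at offsets 0..1: 11 DF.
In little-endian order the low byte comes first in memory.
Reassemble most-significant byte first: DF 11 → 0xDF11.
Top bit is set, so as a signed 16-bit value this is 0xDF11 − 2^16 = -8431.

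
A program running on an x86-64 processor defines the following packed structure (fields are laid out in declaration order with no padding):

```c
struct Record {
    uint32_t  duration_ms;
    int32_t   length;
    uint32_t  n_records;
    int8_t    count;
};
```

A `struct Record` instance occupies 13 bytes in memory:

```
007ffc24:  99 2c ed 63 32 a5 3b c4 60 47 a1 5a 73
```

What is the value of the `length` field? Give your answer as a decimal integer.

`length` follows `duration_ms` (4 bytes), so it starts at byte offset 4 and occupies 4 bytes.
Bytes at offsets 4..7: 32 A5 3B C4.
In little-endian order the low byte comes first in memory.
Reassemble most-significant byte first: C4 3B A5 32 → 0xC43BA532.
Top bit is set, so as a signed 32-bit value this is 0xC43BA532 − 2^32 = -1002724046.

-1002724046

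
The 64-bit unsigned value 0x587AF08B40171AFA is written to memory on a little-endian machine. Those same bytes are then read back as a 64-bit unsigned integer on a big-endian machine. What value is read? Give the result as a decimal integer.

18021742424869599832

Stored little-endian, the bytes at ascending addresses are FA 1A 17 40 8B F0 7A 58.
Read back as big-endian, the last byte is least significant, giving 0xFA1A17408BF07A58.
0xFA1A17408BF07A58 = 18021742424869599832.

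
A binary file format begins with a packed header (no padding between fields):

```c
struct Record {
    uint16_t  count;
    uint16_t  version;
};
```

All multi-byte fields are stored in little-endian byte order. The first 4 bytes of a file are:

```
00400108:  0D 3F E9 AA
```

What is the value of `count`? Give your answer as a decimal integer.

16141

`count` is the first field, at byte offset 0, occupying 2 bytes.
Bytes at offsets 0..1: 0D 3F.
Little-endian: lowest address holds the least-significant byte.
Reassemble most-significant byte first: 3F 0D → 0x3F0D.
0x3F0D = 16141.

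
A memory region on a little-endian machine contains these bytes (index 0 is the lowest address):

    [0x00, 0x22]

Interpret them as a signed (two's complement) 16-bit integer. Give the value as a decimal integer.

In little-endian order the low byte comes first in memory.
Reassemble most-significant byte first: 22 00 → 0x2200.
0x2200 = 8704.

8704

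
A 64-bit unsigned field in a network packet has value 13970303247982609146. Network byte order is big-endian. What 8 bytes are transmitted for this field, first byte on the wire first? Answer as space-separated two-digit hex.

13970303247982609146 in hexadecimal, padded to 64 bits, is 0xC1E07CC9447D42FA.
Split into bytes (most-significant first): C1 E0 7C C9 44 7D 42 FA.
Big-endian: lowest address holds the most-significant byte.
So the memory order matches the most-significant-first order: C1 E0 7C C9 44 7D 42 FA.

C1 E0 7C C9 44 7D 42 FA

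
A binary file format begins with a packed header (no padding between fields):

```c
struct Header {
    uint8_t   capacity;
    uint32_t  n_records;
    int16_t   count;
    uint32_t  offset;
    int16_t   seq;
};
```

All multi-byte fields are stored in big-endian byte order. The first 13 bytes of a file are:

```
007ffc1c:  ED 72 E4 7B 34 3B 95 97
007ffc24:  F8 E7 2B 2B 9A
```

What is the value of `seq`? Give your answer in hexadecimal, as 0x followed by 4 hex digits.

`seq` follows `capacity` (1 B), `n_records` (4 B), `count` (2 B), `offset` (4 B), so it starts at offset 1 + 4 + 2 + 4 = 11 and occupies 2 bytes.
Bytes at offsets 11..12: 2B 9A.
In big-endian order the high byte comes first in memory.
The bytes are already most-significant first: 0x2B9A.

0x2B9A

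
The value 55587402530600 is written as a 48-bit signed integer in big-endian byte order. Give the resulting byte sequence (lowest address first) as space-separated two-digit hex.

32 8E 73 61 BF 28

55587402530600 in hexadecimal, padded to 48 bits, is 0x328E7361BF28.
Split into bytes (most-significant first): 32 8E 73 61 BF 28.
Big-endian: lowest address holds the most-significant byte.
So the memory order matches the most-significant-first order: 32 8E 73 61 BF 28.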